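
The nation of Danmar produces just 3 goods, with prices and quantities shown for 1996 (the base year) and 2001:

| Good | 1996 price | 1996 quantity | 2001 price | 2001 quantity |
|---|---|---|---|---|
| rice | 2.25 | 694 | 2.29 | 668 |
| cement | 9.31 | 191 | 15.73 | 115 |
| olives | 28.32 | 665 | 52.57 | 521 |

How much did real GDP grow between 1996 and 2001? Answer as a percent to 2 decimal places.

-21.85%

Real GDP 1996 = Nominal GDP 1996 = 2.25·694 + 9.31·191 + 28.32·665 = 22172.51.
Real GDP 2001 (at 1996 prices) = 2.25·668 + 9.31·115 + 28.32·521 = 17328.37.
Real growth = 17328.37/22172.51 − 1 = -0.2185.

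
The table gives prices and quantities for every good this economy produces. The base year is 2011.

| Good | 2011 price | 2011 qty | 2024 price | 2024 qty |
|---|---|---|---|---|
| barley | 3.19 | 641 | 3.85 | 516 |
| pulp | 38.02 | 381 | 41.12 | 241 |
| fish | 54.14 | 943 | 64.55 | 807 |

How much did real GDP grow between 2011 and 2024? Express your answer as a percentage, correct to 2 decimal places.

-19.36%

Real GDP 2011 = Nominal GDP 2011 = 3.19·641 + 38.02·381 + 54.14·943 = 67584.43.
Real GDP 2024 (at 2011 prices) = 3.19·516 + 38.02·241 + 54.14·807 = 54499.84.
Real growth = 54499.84/67584.43 − 1 = -0.1936.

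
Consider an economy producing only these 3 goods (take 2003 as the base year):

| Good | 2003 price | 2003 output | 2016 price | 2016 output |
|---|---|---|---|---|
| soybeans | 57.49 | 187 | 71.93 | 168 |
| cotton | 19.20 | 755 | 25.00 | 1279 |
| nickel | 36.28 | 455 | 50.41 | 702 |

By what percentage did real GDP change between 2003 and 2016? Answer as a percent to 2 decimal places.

42.94%

Real GDP 2003 = Nominal GDP 2003 = 57.49·187 + 19.20·755 + 36.28·455 = 41754.03.
Real GDP 2016 (at 2003 prices) = 57.49·168 + 19.20·1279 + 36.28·702 = 59683.68.
Real growth = 59683.68/41754.03 − 1 = 0.4294.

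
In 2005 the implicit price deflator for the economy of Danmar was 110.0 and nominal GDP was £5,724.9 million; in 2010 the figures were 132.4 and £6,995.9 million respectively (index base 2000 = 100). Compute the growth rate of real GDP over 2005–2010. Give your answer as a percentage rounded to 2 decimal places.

1.53%

Real GDP 2005 = 5724.9 / 1.100 = 5204.45.
Real GDP 2010 = 6995.9 / 1.324 = 5283.91.
Real growth = 5283.91 / 5204.45 − 1 = 0.0153.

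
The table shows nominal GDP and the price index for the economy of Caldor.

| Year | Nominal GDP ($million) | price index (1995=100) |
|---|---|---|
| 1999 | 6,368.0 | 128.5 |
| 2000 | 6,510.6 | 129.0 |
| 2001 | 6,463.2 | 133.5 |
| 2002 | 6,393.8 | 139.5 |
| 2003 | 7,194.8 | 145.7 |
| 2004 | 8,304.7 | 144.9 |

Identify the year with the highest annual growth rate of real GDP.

2004

2000: real = 6510.6/1.290 = 5046.98; growth vs 1999 (4955.64) = 1.84%.
2001: real = 6463.2/1.335 = 4841.35; growth vs 2000 (5046.98) = -4.07%.
2002: real = 6393.8/1.395 = 4583.37; growth vs 2001 (4841.35) = -5.33%.
2003: real = 7194.8/1.457 = 4938.09; growth vs 2002 (4583.37) = 7.74%.
2004: real = 8304.7/1.449 = 5731.33; growth vs 2003 (4938.09) = 16.06%.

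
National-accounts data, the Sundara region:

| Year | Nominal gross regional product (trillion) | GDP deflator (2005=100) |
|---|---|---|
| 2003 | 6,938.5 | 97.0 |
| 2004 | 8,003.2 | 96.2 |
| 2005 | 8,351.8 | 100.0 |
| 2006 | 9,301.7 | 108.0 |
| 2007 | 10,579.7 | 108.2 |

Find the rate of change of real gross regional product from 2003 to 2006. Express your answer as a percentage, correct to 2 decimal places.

20.41%

Real gross regional product 2003 = 6938.5/0.970 = 7153.09.
Real gross regional product 2006 = 9301.7/1.080 = 8612.69.
Change = 8612.69/7153.09 − 1 = 0.2041.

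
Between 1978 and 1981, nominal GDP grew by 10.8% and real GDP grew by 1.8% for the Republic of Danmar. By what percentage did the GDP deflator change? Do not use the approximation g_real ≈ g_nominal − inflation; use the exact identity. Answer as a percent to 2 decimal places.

8.84%

(1 + g_nom) = (1 + g_real)(1 + π), so π = 1.1080 / 1.0180 − 1 = 0.08841.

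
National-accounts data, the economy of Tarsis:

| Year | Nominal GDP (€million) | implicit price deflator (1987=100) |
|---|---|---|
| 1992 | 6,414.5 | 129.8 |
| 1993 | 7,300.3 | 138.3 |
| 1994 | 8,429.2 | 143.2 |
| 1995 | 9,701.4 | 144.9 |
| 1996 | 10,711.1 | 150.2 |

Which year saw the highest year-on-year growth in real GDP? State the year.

1993: real = 7300.3/1.383 = 5278.60; growth vs 1992 (4941.83) = 6.81%.
1994: real = 8429.2/1.432 = 5886.31; growth vs 1993 (5278.60) = 11.51%.
1995: real = 9701.4/1.449 = 6695.24; growth vs 1994 (5886.31) = 13.74%.
1996: real = 10711.1/1.502 = 7131.23; growth vs 1995 (6695.24) = 6.51%.

1995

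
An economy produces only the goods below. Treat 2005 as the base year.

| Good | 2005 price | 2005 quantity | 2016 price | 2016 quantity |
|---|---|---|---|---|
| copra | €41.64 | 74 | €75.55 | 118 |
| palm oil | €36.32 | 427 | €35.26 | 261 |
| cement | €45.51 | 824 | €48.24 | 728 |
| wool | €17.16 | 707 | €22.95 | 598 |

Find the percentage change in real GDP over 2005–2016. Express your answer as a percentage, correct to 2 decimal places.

Real GDP 2005 = Nominal GDP 2005 = 41.64·74 + 36.32·427 + 45.51·824 + 17.16·707 = 68222.36.
Real GDP 2016 (at 2005 prices) = 41.64·118 + 36.32·261 + 45.51·728 + 17.16·598 = 57786.00.
Real growth = 57786.00/68222.36 − 1 = -0.1530.

-15.30%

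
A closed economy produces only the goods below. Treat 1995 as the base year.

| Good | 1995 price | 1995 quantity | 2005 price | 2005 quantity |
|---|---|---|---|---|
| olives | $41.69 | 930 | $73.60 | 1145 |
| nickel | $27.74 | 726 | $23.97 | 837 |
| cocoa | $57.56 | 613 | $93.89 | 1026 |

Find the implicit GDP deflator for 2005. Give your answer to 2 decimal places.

Nominal GDP 2005 = 73.60·1145 + 23.97·837 + 93.89·1026 = 200666.03.
Real GDP 2005 (at 1995 prices) = 41.69·1145 + 27.74·837 + 57.56·1026 = 130009.99.
Deflator = Nominal/Real × 100 = 200666.03/130009.99 × 100 = 154.347.

154.35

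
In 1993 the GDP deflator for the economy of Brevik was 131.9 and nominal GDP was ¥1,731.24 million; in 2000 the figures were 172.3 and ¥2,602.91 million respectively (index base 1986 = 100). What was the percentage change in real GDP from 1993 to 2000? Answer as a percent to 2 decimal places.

15.10%

Real GDP 1993 = 1731.24 / 1.319 = 1312.54.
Real GDP 2000 = 2602.91 / 1.723 = 1510.68.
Real growth = 1510.68 / 1312.54 − 1 = 0.1510.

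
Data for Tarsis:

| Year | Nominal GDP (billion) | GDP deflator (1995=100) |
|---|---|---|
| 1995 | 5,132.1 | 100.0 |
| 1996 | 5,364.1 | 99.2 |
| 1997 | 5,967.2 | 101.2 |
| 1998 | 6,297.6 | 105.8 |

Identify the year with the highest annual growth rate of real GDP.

1997

1996: real = 5364.1/0.992 = 5407.36; growth vs 1995 (5132.10) = 5.36%.
1997: real = 5967.2/1.012 = 5896.44; growth vs 1996 (5407.36) = 9.04%.
1998: real = 6297.6/1.058 = 5952.36; growth vs 1997 (5896.44) = 0.95%.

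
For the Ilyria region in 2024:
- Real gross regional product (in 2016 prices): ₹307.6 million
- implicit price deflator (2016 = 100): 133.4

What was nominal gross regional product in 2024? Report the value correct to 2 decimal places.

Nominal gross regional product = Real × (implicit price deflator/100) = 307.6 × 1.334 = 410.34.

₹410.34 million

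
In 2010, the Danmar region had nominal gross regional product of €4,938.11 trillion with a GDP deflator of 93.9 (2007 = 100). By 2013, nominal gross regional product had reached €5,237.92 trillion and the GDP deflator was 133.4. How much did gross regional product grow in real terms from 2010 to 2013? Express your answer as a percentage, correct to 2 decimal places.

Deflate each year: 2010 → 4938.11/0.939 = 5258.90; 2013 → 5237.92/1.334 = 3926.48.
So real gross regional product changed by 3926.48/5258.90 − 1 = -0.2534, i.e. -25.34%.

-25.34%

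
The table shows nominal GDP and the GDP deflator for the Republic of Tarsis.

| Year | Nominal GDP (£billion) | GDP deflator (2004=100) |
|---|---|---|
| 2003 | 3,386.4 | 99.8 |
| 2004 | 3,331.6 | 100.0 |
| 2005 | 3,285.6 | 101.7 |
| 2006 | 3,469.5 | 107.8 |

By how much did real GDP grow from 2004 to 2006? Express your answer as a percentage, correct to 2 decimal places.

Real GDP 2004 = 3331.6/1.000 = 3331.60.
Real GDP 2006 = 3469.5/1.078 = 3218.46.
Change = 3218.46/3331.60 − 1 = -0.0340.

-3.40%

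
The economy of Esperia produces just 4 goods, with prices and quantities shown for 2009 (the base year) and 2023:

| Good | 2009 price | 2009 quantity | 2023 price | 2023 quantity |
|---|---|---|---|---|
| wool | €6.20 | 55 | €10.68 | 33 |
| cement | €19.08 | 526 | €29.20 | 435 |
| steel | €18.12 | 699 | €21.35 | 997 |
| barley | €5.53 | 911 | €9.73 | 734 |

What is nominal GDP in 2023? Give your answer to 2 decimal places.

Nominal GDP 2023 = Σ (p_2023 × q_2023) = 10.68·33 + 29.20·435 + 21.35·997 + 9.73·734 = 41482.21.

€41482.21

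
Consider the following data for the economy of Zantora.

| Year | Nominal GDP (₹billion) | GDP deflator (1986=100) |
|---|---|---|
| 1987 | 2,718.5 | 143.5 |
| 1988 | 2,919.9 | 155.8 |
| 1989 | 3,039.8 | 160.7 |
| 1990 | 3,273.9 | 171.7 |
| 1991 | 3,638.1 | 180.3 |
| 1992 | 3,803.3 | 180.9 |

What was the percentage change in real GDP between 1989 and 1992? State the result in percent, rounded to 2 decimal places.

Real GDP 1989 = 3039.8/1.607 = 1891.60.
Real GDP 1992 = 3803.3/1.809 = 2102.43.
Change = 2102.43/1891.60 − 1 = 0.1115.

11.15%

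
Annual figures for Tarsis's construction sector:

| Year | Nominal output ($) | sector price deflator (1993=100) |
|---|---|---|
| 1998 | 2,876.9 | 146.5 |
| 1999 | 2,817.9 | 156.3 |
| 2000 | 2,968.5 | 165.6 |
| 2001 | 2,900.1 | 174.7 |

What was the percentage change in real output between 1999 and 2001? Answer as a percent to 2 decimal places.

-7.92%

Real output 1999 = 2817.9/1.563 = 1802.88.
Real output 2001 = 2900.1/1.747 = 1660.05.
Change = 1660.05/1802.88 − 1 = -0.0792.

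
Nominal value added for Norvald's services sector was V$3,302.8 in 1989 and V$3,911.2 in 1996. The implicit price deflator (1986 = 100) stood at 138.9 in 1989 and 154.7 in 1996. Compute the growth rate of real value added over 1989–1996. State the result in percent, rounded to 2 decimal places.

Deflate each year: 1989 → 3302.8/1.389 = 2377.83; 1996 → 3911.2/1.547 = 2528.25.
So real value added changed by 2528.25/2377.83 − 1 = 0.0633, i.e. 6.33%.

6.33%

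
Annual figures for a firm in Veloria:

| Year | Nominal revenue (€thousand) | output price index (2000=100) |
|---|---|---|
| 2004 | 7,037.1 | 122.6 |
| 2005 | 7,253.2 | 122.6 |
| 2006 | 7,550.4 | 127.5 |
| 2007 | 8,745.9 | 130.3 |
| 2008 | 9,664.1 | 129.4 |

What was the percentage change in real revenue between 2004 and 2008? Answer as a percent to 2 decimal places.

Real revenue 2004 = 7037.1/1.226 = 5739.89.
Real revenue 2008 = 9664.1/1.294 = 7468.39.
Change = 7468.39/5739.89 − 1 = 0.3011.

30.11%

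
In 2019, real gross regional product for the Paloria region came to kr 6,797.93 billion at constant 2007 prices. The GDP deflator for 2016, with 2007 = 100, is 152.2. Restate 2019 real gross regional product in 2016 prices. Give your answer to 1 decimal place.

kr 10,346.4 billion

Real gross regional product in 2016 prices = Real gross regional product in 2007 prices × (P_2016/P_2007) = 6797.93 × 1.522 = 10346.45.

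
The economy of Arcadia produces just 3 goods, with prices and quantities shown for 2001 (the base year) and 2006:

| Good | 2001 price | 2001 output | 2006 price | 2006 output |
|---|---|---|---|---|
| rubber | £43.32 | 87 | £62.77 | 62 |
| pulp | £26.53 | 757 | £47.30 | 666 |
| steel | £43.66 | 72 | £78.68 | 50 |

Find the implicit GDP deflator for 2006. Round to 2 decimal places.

174.50

Nominal GDP 2006 = 62.77·62 + 47.30·666 + 78.68·50 = 39327.54.
Real GDP 2006 (at 2001 prices) = 43.32·62 + 26.53·666 + 43.66·50 = 22537.82.
Deflator = Nominal/Real × 100 = 39327.54/22537.82 × 100 = 174.496.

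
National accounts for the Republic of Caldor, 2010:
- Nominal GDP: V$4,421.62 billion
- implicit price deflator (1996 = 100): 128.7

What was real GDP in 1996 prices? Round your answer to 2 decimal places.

V$3,435.60 billion

Real GDP = Nominal / (implicit price deflator/100) = 4421.62 / 1.287 = 3435.60.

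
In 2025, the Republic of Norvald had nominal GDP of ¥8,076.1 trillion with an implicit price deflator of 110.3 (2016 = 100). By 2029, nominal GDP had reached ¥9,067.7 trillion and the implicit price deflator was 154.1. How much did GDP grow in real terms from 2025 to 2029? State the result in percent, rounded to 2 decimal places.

-19.63%

Deflate each year: 2025 → 8076.1/1.103 = 7321.94; 2029 → 9067.7/1.541 = 5884.30.
So real GDP changed by 5884.30/7321.94 − 1 = -0.1963, i.e. -19.63%.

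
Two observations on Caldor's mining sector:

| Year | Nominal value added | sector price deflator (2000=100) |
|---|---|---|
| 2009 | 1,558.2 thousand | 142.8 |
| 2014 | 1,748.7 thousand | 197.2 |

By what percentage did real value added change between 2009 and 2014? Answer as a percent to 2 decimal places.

Real value added 2009 = 1558.2 / 1.428 = 1091.18.
Real value added 2014 = 1748.7 / 1.972 = 886.76.
Real growth = 886.76 / 1091.18 − 1 = -0.1873.

-18.73%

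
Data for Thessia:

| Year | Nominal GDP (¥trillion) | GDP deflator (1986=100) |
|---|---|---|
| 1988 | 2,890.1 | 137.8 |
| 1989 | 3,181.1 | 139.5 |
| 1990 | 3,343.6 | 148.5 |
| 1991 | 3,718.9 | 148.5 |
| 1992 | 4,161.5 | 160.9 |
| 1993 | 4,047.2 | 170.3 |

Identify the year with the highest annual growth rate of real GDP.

1991

1989: real = 3181.1/1.395 = 2280.36; growth vs 1988 (2097.31) = 8.73%.
1990: real = 3343.6/1.485 = 2251.58; growth vs 1989 (2280.36) = -1.26%.
1991: real = 3718.9/1.485 = 2504.31; growth vs 1990 (2251.58) = 11.22%.
1992: real = 4161.5/1.609 = 2586.39; growth vs 1991 (2504.31) = 3.28%.
1993: real = 4047.2/1.703 = 2376.51; growth vs 1992 (2586.39) = -8.11%.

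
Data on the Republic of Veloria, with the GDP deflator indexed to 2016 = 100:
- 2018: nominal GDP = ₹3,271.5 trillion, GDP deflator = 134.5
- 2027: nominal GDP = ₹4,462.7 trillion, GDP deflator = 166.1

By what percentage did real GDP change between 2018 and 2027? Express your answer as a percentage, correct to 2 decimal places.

Deflate each year: 2018 → 3271.5/1.345 = 2432.34; 2027 → 4462.7/1.661 = 2686.75.
So real GDP changed by 2686.75/2432.34 − 1 = 0.1046, i.e. 10.46%.

10.46%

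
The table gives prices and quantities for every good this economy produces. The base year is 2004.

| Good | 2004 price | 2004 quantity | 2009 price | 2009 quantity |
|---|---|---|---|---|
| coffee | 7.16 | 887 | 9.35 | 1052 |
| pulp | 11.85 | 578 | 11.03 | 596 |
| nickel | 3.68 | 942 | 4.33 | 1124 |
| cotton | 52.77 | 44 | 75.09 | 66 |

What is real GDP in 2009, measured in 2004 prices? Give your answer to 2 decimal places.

22214.06

Real GDP 2009 = Σ (p_2004 × q_2009) = 7.16·1052 + 11.85·596 + 3.68·1124 + 52.77·66 = 22214.06.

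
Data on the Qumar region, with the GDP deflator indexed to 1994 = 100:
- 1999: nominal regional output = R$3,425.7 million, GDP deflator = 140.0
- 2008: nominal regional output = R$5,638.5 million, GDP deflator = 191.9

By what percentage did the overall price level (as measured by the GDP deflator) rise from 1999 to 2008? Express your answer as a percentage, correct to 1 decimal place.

37.1%

Price-level change = 191.9 / 140.0 − 1 = 0.3707.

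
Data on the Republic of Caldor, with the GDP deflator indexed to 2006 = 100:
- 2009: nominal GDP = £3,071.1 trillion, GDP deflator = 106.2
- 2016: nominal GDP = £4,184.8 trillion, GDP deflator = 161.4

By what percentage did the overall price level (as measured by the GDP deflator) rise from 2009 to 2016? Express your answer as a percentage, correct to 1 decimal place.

Price-level change = 161.4 / 106.2 − 1 = 0.5198.

52.0%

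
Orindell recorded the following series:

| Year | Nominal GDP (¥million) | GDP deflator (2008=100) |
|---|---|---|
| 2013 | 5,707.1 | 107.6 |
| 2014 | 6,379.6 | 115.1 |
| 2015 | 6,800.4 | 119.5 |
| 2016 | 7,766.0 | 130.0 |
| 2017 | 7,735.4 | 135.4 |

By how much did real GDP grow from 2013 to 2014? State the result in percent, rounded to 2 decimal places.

4.50%

Real GDP 2013 = 5707.1/1.076 = 5304.00.
Real GDP 2014 = 6379.6/1.151 = 5542.66.
Change = 5542.66/5304.00 − 1 = 0.0450.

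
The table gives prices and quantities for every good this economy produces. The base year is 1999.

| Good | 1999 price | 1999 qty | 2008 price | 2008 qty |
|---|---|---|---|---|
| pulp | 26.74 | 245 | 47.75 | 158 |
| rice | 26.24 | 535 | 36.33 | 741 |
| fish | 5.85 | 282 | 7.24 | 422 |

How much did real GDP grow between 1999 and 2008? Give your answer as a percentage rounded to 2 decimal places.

17.53%

Real GDP 1999 = Nominal GDP 1999 = 26.74·245 + 26.24·535 + 5.85·282 = 22239.40.
Real GDP 2008 (at 1999 prices) = 26.74·158 + 26.24·741 + 5.85·422 = 26137.46.
Real growth = 26137.46/22239.40 − 1 = 0.1753.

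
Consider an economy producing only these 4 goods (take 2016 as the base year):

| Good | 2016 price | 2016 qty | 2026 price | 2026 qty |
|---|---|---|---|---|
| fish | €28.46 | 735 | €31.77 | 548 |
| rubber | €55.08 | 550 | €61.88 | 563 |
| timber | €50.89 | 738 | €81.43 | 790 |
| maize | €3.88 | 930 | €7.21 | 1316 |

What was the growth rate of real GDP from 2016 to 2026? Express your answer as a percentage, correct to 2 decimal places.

Real GDP 2016 = Nominal GDP 2016 = 28.46·735 + 55.08·550 + 50.89·738 + 3.88·930 = 92377.32.
Real GDP 2026 (at 2016 prices) = 28.46·548 + 55.08·563 + 50.89·790 + 3.88·1316 = 91915.30.
Real growth = 91915.30/92377.32 − 1 = -0.0050.

-0.50%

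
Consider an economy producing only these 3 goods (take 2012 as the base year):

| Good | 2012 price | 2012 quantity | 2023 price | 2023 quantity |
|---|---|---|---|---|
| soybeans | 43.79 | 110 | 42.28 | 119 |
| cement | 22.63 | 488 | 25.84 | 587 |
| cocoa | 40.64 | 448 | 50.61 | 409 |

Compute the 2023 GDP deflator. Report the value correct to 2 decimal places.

116.47

Nominal GDP 2023 = 42.28·119 + 25.84·587 + 50.61·409 = 40898.89.
Real GDP 2023 (at 2012 prices) = 43.79·119 + 22.63·587 + 40.64·409 = 35116.58.
Deflator = Nominal/Real × 100 = 40898.89/35116.58 × 100 = 116.466.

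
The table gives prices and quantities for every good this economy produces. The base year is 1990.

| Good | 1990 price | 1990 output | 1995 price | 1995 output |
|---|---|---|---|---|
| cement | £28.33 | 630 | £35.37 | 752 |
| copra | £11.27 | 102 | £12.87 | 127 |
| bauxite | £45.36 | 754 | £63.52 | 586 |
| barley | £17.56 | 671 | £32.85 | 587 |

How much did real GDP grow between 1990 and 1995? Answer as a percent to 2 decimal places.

-8.24%

Real GDP 1990 = Nominal GDP 1990 = 28.33·630 + 11.27·102 + 45.36·754 + 17.56·671 = 64981.64.
Real GDP 1995 (at 1990 prices) = 28.33·752 + 11.27·127 + 45.36·586 + 17.56·587 = 59624.13.
Real growth = 59624.13/64981.64 − 1 = -0.0824.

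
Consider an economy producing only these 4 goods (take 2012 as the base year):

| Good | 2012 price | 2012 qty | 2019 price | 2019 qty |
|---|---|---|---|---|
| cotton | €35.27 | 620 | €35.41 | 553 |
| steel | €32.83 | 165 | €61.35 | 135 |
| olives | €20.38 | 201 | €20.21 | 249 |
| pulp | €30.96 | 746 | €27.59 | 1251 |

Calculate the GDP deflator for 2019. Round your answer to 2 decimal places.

99.51

Nominal GDP 2019 = 35.41·553 + 61.35·135 + 20.21·249 + 27.59·1251 = 67411.36.
Real GDP 2019 (at 2012 prices) = 35.27·553 + 32.83·135 + 20.38·249 + 30.96·1251 = 67741.94.
Deflator = Nominal/Real × 100 = 67411.36/67741.94 × 100 = 99.512.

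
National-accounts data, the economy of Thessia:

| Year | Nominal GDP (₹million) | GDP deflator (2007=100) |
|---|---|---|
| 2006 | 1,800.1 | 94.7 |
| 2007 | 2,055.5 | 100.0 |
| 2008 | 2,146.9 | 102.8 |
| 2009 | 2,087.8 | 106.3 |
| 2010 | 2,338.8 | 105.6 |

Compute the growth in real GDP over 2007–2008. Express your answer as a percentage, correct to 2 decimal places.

1.60%

Real GDP 2007 = 2055.5/1.000 = 2055.50.
Real GDP 2008 = 2146.9/1.028 = 2088.42.
Change = 2088.42/2055.50 − 1 = 0.0160.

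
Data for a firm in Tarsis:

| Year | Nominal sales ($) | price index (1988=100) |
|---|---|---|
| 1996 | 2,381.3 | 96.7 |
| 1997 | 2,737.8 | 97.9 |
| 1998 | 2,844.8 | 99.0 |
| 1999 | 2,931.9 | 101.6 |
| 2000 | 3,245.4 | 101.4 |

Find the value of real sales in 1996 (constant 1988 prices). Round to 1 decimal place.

$2,462.6

Real sales 1996 = 2381.3 / 0.967 = 2462.56.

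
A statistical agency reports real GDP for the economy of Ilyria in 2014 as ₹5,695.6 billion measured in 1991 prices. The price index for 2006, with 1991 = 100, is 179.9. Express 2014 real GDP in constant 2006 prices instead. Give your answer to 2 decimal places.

₹10,246.38 billion

Real GDP in 2006 prices = Real GDP in 1991 prices × (P_2006/P_1991) = 5695.6 × 1.799 = 10246.38.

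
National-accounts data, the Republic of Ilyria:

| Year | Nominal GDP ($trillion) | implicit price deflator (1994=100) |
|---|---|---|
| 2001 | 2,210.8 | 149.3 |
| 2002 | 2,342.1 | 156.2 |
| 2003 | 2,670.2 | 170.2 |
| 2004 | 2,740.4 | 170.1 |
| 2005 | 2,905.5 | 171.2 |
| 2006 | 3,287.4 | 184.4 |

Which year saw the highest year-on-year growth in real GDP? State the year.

2005

2002: real = 2342.1/1.562 = 1499.42; growth vs 2001 (1480.78) = 1.26%.
2003: real = 2670.2/1.702 = 1568.86; growth vs 2002 (1499.42) = 4.63%.
2004: real = 2740.4/1.701 = 1611.05; growth vs 2003 (1568.86) = 2.69%.
2005: real = 2905.5/1.712 = 1697.14; growth vs 2004 (1611.05) = 5.34%.
2006: real = 3287.4/1.844 = 1782.75; growth vs 2005 (1697.14) = 5.04%.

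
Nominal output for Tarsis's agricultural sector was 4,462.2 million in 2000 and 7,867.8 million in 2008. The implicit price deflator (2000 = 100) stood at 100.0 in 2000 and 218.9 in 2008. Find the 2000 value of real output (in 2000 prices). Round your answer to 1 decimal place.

Real output = Nominal / (implicit price deflator/100) = 4462.2 / 1.000 = 4462.20.

4,462.2 million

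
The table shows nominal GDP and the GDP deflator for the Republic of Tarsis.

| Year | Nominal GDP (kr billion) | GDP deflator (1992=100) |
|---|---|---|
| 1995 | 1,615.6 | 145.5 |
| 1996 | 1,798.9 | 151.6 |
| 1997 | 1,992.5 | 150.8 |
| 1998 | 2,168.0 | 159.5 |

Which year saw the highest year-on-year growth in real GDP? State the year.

1997

1996: real = 1798.9/1.516 = 1186.61; growth vs 1995 (1110.38) = 6.87%.
1997: real = 1992.5/1.508 = 1321.29; growth vs 1996 (1186.61) = 11.35%.
1998: real = 2168.0/1.595 = 1359.25; growth vs 1997 (1321.29) = 2.87%.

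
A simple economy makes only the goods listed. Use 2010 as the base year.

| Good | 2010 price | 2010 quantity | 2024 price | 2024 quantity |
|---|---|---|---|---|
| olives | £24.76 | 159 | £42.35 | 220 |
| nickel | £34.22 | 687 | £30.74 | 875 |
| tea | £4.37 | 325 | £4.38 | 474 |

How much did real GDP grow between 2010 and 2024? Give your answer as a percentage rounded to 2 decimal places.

Real GDP 2010 = Nominal GDP 2010 = 24.76·159 + 34.22·687 + 4.37·325 = 28866.23.
Real GDP 2024 (at 2010 prices) = 24.76·220 + 34.22·875 + 4.37·474 = 37461.08.
Real growth = 37461.08/28866.23 − 1 = 0.2977.

29.77%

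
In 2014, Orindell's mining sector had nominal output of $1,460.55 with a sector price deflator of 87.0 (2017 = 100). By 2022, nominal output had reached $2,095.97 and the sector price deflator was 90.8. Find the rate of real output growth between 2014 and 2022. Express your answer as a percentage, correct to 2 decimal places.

37.50%

Real output 2014 = 1460.55 / 0.870 = 1678.79.
Real output 2022 = 2095.97 / 0.908 = 2308.34.
Real growth = 2308.34 / 1678.79 − 1 = 0.3750.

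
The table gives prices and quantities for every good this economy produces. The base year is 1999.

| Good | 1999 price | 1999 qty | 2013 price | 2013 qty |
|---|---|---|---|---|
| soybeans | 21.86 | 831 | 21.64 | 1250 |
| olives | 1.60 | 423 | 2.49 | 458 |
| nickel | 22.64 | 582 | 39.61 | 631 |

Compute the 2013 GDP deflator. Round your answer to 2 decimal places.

125.60

Nominal GDP 2013 = 21.64·1250 + 2.49·458 + 39.61·631 = 53184.33.
Real GDP 2013 (at 1999 prices) = 21.86·1250 + 1.60·458 + 22.64·631 = 42343.64.
Deflator = Nominal/Real × 100 = 53184.33/42343.64 × 100 = 125.602.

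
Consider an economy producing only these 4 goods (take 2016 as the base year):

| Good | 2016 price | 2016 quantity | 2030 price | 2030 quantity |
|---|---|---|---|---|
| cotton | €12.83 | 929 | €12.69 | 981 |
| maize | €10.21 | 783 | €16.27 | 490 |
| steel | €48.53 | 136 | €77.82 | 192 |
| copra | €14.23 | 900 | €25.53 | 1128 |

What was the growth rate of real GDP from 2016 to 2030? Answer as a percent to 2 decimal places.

Real GDP 2016 = Nominal GDP 2016 = 12.83·929 + 10.21·783 + 48.53·136 + 14.23·900 = 39320.58.
Real GDP 2030 (at 2016 prices) = 12.83·981 + 10.21·490 + 48.53·192 + 14.23·1128 = 42958.33.
Real growth = 42958.33/39320.58 − 1 = 0.0925.

9.25%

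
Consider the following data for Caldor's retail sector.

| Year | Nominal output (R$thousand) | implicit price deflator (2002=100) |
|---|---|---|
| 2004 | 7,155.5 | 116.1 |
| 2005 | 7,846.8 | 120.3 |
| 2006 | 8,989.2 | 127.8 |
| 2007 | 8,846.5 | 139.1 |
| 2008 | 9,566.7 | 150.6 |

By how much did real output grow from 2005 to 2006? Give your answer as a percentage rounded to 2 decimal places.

Real output 2005 = 7846.8/1.203 = 6522.69.
Real output 2006 = 8989.2/1.278 = 7033.80.
Change = 7033.80/6522.69 − 1 = 0.0784.

7.84%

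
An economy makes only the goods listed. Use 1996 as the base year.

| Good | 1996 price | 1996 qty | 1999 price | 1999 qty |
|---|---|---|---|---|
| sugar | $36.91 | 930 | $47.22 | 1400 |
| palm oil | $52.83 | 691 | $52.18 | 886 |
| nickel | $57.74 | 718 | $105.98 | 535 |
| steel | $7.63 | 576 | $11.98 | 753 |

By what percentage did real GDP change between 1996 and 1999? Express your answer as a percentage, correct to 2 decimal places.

15.80%

Real GDP 1996 = Nominal GDP 1996 = 36.91·930 + 52.83·691 + 57.74·718 + 7.63·576 = 116684.03.
Real GDP 1999 (at 1996 prices) = 36.91·1400 + 52.83·886 + 57.74·535 + 7.63·753 = 135117.67.
Real growth = 135117.67/116684.03 − 1 = 0.1580.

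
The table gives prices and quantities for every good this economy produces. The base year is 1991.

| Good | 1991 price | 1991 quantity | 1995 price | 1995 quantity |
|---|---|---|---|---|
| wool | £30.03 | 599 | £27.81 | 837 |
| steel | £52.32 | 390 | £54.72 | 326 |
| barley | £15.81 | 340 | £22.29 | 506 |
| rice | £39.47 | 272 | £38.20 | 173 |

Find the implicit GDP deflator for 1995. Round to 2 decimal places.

103.48

Nominal GDP 1995 = 27.81·837 + 54.72·326 + 22.29·506 + 38.20·173 = 59003.03.
Real GDP 1995 (at 1991 prices) = 30.03·837 + 52.32·326 + 15.81·506 + 39.47·173 = 57019.60.
Deflator = Nominal/Real × 100 = 59003.03/57019.60 × 100 = 103.479.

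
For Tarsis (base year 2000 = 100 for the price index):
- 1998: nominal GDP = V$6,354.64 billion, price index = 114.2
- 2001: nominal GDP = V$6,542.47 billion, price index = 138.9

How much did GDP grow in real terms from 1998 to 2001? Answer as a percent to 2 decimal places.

Deflate each year: 1998 → 6354.64/1.142 = 5564.48; 2001 → 6542.47/1.389 = 4710.20.
So real GDP changed by 4710.20/5564.48 − 1 = -0.1535, i.e. -15.35%.

-15.35%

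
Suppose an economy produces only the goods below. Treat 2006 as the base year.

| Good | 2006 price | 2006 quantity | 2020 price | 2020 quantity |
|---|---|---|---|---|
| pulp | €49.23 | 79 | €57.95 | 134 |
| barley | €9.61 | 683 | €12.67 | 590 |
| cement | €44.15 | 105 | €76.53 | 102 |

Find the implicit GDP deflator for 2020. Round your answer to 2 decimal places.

137.43

Nominal GDP 2020 = 57.95·134 + 12.67·590 + 76.53·102 = 23046.66.
Real GDP 2020 (at 2006 prices) = 49.23·134 + 9.61·590 + 44.15·102 = 16770.02.
Deflator = Nominal/Real × 100 = 23046.66/16770.02 × 100 = 137.428.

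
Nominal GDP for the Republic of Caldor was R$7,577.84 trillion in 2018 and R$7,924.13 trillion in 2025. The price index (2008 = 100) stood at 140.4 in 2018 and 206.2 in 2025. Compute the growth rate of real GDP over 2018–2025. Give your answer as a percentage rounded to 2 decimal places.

Real GDP 2018 = 7577.84 / 1.404 = 5397.32.
Real GDP 2025 = 7924.13 / 2.062 = 3842.93.
Real growth = 3842.93 / 5397.32 − 1 = -0.2880.

-28.80%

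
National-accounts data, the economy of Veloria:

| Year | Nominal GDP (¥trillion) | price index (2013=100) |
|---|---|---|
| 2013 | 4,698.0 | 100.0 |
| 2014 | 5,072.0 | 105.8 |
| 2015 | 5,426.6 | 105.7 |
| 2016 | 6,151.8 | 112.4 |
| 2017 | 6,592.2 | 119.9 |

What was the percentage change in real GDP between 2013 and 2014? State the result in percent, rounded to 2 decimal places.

Real GDP 2013 = 4698.0/1.000 = 4698.00.
Real GDP 2014 = 5072.0/1.058 = 4793.95.
Change = 4793.95/4698.00 − 1 = 0.0204.

2.04%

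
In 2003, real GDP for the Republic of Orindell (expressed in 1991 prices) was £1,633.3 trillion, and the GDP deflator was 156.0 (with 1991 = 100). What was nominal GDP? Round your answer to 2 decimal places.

£2,547.95 trillion

Nominal GDP = Real × (GDP deflator/100) = 1633.3 × 1.560 = 2547.95.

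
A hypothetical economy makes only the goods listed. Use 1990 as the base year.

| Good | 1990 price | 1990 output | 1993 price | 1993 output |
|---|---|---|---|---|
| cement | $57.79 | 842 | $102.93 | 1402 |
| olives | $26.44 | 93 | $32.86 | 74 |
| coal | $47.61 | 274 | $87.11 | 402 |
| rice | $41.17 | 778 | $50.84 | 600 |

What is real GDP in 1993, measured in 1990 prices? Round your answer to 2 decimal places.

$126819.36

Real GDP 1993 = Σ (p_1990 × q_1993) = 57.79·1402 + 26.44·74 + 47.61·402 + 41.17·600 = 126819.36.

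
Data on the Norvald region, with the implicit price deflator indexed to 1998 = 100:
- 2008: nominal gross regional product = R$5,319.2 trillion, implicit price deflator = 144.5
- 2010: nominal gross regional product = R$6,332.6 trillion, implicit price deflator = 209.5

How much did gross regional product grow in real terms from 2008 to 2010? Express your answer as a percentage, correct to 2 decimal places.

-17.89%

Real gross regional product 2008 = 5319.2 / 1.445 = 3681.11.
Real gross regional product 2010 = 6332.6 / 2.095 = 3022.72.
Real growth = 3022.72 / 3681.11 − 1 = -0.1789.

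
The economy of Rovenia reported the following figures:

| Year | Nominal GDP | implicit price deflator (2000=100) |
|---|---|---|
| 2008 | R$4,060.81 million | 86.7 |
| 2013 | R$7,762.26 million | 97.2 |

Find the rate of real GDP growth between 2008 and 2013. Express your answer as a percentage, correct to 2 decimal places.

Real GDP 2008 = 4060.81 / 0.867 = 4683.75.
Real GDP 2013 = 7762.26 / 0.972 = 7985.86.
Real growth = 7985.86 / 4683.75 − 1 = 0.7050.

70.50%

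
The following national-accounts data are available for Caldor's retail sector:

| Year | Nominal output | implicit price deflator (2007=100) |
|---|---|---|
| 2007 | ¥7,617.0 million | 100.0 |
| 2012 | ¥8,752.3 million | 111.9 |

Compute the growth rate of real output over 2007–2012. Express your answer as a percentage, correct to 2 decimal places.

2.69%

Real output 2007 = 7617.0 / 1.000 = 7617.00.
Real output 2012 = 8752.3 / 1.119 = 7821.54.
Real growth = 7821.54 / 7617.00 − 1 = 0.0269.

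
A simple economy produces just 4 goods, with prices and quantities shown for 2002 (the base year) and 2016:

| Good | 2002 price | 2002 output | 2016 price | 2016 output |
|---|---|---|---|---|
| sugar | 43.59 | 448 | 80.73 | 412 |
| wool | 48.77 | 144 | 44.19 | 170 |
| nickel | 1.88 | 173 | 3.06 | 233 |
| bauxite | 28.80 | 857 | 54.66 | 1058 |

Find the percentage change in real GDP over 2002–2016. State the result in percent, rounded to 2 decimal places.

10.86%

Real GDP 2002 = Nominal GDP 2002 = 43.59·448 + 48.77·144 + 1.88·173 + 28.80·857 = 51558.04.
Real GDP 2016 (at 2002 prices) = 43.59·412 + 48.77·170 + 1.88·233 + 28.80·1058 = 57158.42.
Real growth = 57158.42/51558.04 − 1 = 0.1086.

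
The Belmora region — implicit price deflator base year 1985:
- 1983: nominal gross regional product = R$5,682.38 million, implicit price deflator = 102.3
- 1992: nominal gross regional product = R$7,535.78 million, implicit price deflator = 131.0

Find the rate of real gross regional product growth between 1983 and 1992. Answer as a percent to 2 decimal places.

Deflate each year: 1983 → 5682.38/1.023 = 5554.62; 1992 → 7535.78/1.310 = 5752.50.
So real gross regional product changed by 5752.50/5554.62 − 1 = 0.0356, i.e. 3.56%.

3.56%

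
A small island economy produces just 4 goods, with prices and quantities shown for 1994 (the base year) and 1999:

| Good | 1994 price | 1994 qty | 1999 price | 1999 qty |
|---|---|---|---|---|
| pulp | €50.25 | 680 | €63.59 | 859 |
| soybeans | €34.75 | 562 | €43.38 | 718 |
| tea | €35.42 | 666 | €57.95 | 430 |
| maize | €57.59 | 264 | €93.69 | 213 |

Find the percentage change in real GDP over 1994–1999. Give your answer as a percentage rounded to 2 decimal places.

Real GDP 1994 = Nominal GDP 1994 = 50.25·680 + 34.75·562 + 35.42·666 + 57.59·264 = 92492.98.
Real GDP 1999 (at 1994 prices) = 50.25·859 + 34.75·718 + 35.42·430 + 57.59·213 = 95612.52.
Real growth = 95612.52/92492.98 − 1 = 0.0337.

3.37%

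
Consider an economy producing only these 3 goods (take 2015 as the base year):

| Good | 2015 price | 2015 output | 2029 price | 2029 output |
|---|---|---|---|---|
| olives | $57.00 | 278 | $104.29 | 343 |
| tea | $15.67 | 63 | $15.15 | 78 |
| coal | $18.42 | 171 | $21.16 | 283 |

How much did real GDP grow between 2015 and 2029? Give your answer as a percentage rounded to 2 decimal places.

Real GDP 2015 = Nominal GDP 2015 = 57.00·278 + 15.67·63 + 18.42·171 = 19983.03.
Real GDP 2029 (at 2015 prices) = 57.00·343 + 15.67·78 + 18.42·283 = 25986.12.
Real growth = 25986.12/19983.03 − 1 = 0.3004.

30.04%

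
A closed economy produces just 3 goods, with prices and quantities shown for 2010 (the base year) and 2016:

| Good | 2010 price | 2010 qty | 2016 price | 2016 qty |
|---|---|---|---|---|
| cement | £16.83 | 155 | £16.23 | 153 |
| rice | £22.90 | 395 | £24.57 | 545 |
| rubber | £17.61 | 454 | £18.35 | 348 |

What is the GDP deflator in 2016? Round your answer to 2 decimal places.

Nominal GDP 2016 = 16.23·153 + 24.57·545 + 18.35·348 = 22259.64.
Real GDP 2016 (at 2010 prices) = 16.83·153 + 22.90·545 + 17.61·348 = 21183.77.
Deflator = Nominal/Real × 100 = 22259.64/21183.77 × 100 = 105.079.

105.08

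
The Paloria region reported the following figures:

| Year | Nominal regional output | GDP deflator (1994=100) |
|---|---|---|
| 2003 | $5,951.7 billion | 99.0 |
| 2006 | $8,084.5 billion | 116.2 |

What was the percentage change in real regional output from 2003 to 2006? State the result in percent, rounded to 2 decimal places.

Deflate each year: 2003 → 5951.7/0.990 = 6011.82; 2006 → 8084.5/1.162 = 6957.40.
So real regional output changed by 6957.40/6011.82 − 1 = 0.1573, i.e. 15.73%.

15.73%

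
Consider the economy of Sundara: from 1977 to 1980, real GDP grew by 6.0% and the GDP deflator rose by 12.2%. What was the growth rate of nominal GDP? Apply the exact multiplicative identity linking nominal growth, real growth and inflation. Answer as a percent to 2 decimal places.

18.93%

(1 + g_nom) = (1 + g_real)(1 + π) = 1.0600 × 1.1220 = 1.18932.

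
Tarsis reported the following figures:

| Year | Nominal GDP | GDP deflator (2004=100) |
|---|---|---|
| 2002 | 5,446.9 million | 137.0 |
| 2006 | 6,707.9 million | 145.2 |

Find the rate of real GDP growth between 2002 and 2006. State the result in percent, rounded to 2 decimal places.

16.20%

Deflate each year: 2002 → 5446.9/1.370 = 3975.84; 2006 → 6707.9/1.452 = 4619.77.
So real GDP changed by 4619.77/3975.84 − 1 = 0.1620, i.e. 16.20%.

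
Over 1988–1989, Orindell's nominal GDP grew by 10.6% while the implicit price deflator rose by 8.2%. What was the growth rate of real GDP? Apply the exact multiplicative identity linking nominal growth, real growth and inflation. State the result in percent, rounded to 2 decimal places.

2.22%

(1 + g_nom) = (1 + g_real)(1 + π), so g_real = 1.1060 / 1.0820 − 1 = 0.02218.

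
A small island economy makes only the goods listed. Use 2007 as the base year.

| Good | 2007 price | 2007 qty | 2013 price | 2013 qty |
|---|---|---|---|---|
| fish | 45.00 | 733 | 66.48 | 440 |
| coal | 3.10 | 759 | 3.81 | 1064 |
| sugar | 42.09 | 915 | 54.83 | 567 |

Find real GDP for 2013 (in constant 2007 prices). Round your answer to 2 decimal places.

46963.43

Real GDP 2013 = Σ (p_2007 × q_2013) = 45.00·440 + 3.10·1064 + 42.09·567 = 46963.43.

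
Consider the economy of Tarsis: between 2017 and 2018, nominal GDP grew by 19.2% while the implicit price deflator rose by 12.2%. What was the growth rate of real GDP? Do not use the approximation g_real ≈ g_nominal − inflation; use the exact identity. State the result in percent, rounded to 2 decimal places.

6.24%

(1 + g_nom) = (1 + g_real)(1 + π), so g_real = 1.1920 / 1.1220 − 1 = 0.06239.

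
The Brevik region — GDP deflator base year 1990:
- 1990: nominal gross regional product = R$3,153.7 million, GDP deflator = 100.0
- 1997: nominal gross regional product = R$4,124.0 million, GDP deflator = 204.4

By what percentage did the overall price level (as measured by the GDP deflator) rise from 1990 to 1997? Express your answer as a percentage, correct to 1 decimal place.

Price-level change = 204.4 / 100.0 − 1 = 1.0440.

104.4%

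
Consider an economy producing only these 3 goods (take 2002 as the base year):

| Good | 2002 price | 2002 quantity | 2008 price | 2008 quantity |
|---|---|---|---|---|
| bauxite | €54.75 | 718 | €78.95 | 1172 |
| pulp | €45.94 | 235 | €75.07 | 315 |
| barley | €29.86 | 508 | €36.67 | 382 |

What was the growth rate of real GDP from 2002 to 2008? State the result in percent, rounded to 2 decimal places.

Real GDP 2002 = Nominal GDP 2002 = 54.75·718 + 45.94·235 + 29.86·508 = 65275.28.
Real GDP 2008 (at 2002 prices) = 54.75·1172 + 45.94·315 + 29.86·382 = 90044.62.
Real growth = 90044.62/65275.28 − 1 = 0.3795.

37.95%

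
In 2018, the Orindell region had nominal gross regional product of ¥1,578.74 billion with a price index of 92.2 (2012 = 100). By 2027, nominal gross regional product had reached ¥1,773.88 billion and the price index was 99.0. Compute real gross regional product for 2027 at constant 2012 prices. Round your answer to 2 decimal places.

Real gross regional product = Nominal / (price index/100) = 1773.88 / 0.990 = 1791.80.

¥1,791.80 billion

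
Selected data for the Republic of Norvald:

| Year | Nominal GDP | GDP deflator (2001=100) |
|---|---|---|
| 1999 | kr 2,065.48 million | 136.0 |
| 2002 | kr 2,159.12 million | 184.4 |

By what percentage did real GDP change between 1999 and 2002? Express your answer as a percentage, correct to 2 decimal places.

-22.90%

Deflate each year: 1999 → 2065.48/1.360 = 1518.74; 2002 → 2159.12/1.844 = 1170.89.
So real GDP changed by 1170.89/1518.74 − 1 = -0.2290, i.e. -22.90%.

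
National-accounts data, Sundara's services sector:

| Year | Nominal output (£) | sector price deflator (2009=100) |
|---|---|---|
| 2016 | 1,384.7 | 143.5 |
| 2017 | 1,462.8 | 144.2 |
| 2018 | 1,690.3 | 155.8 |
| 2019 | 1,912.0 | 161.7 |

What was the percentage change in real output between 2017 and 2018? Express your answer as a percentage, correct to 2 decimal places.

Real output 2017 = 1462.8/1.442 = 1014.42.
Real output 2018 = 1690.3/1.558 = 1084.92.
Change = 1084.92/1014.42 − 1 = 0.0695.

6.95%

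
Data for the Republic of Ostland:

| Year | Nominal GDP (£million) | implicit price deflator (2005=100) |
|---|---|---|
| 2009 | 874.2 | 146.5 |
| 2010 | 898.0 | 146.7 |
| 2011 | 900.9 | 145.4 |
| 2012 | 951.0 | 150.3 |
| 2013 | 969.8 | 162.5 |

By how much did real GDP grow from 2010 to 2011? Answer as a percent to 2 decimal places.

1.22%

Real GDP 2010 = 898.0/1.467 = 612.13.
Real GDP 2011 = 900.9/1.454 = 619.60.
Change = 619.60/612.13 − 1 = 0.0122.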